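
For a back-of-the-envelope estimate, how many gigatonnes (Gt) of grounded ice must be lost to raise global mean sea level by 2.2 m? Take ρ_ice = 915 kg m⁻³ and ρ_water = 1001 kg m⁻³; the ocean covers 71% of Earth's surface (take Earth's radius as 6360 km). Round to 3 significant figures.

≈ 7.95×10^5 Gt

Required water volume = Δh × A = 2.2 m × 3.61×10^14 m² = 7.940×10^14 m³.
ρ_w = 1001 kg m⁻³, so the mass of water = 7.940×10^14 m³ × 1001 kg m⁻³ = 7.948×10^17 kg = 7.95×10^5 Gt (and the same mass of ice, by conservation).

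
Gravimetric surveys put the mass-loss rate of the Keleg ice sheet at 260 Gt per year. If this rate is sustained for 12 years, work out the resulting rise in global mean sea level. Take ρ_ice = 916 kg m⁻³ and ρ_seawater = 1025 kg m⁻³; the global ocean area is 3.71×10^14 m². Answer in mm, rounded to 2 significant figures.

≈ 8.2 mm

Total mass lost = 260 Gt/yr × 12 yr = 3120 Gt = 3.120×10^15 kg.
ρ_w = 1025 kg m⁻³, so water volume = 3.120×10^15 / 1025 = 3.044×10^12 m³.
Δh = 3.044×10^12 / 3.71×10^14 = 8.20×10^-3 m = 8.2 mm.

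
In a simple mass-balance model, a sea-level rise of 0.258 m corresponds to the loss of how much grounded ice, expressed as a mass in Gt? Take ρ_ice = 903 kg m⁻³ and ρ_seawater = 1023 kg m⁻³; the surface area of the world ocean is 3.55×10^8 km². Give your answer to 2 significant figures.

Required water volume = Δh × A = 0.258 m × 3.55×10^14 m² = 9.159×10^13 m³.
ρ_w = 1023 kg m⁻³, so the mass of water = 9.159×10^13 m³ × 1023 kg m⁻³ = 9.370×10^16 kg = 9.4×10^4 Gt (and the same mass of ice, by conservation).

≈ 9.4×10^4 Gt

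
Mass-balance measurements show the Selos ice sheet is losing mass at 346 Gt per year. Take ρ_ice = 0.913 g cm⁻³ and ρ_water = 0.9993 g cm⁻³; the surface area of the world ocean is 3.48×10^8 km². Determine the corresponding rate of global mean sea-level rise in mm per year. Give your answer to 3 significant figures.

ρ_w = 0.9993 g cm⁻³ = 999.3 kg m⁻³. Annual water volume added = 346 Gt / ρ_w = 3.460×10^14 kg / 999.3 kg m⁻³ = 3.462×10^11 m³.
Δh per year = 3.462×10^11 / 3.48×10^14 = 9.95×10^-4 m = 0.995 mm.

≈ 0.995 mm/yr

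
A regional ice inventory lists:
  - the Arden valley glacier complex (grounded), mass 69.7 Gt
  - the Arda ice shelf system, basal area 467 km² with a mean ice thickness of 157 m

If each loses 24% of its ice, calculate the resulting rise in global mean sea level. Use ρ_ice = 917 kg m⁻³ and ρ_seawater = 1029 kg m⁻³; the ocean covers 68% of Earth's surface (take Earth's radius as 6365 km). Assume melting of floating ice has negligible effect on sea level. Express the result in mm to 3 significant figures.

Arden: 0.24 × 69.7 Gt = 1.673×10^13 kg; dividing by ρ_w = 1029 kg m⁻³ gives 1.626×10^10 m³ of water.
The Arda ice shelf system is floating and already displaces its own weight of water, so its melt adds essentially nothing to sea level.
Total added water ≈ 1.626×10^10 m³ over 3.46×10^14 m² → Δh = 4.70×10^-5 m = 0.0470 mm.

≈ 0.0470 mm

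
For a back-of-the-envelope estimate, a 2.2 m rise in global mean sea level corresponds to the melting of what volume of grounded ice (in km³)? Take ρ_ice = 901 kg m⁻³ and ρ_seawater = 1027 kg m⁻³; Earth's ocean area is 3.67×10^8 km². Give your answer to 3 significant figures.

≈ 9.20×10^5 km³

Required water volume = Δh × A = 2.2 m × 3.67×10^14 m² = 8.074×10^14 m³ = 8.074×10^5 km³.
Ice volume = water volume × ρ_w/ρ_ice = 8.074×10^5 × 1027/901 = 9.20×10^5 km³.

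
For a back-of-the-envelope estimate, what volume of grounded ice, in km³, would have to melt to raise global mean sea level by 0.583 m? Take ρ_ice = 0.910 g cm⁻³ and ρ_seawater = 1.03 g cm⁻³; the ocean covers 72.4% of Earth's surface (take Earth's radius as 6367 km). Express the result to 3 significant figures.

≈ 2.43×10^5 km³

Required water volume = Δh × A = 0.583 m × 3.69×10^14 m² = 2.150×10^14 m³ = 2.150×10^5 km³.
Ice volume = water volume × ρ_w/ρ_ice = 2.150×10^5 × 1030/910 = 2.43×10^5 km³.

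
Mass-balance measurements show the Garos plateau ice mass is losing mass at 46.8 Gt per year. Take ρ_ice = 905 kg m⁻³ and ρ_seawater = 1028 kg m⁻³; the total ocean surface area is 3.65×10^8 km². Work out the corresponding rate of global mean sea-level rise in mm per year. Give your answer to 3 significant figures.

ρ_w = 1028 kg m⁻³. Annual water volume added = 46.8 Gt / ρ_w = 4.680×10^13 kg / 1028 kg m⁻³ = 4.553×10^10 m³.
Δh per year = 4.553×10^10 / 3.65×10^14 = 1.25×10^-4 m = 0.125 mm.

≈ 0.125 mm/yr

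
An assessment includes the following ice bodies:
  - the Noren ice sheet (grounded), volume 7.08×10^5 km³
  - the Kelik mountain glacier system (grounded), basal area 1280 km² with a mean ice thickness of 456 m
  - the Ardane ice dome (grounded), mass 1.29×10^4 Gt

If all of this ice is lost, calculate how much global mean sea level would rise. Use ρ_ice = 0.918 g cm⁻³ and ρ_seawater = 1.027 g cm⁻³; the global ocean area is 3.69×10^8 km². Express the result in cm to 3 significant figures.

Noren: 7.08×10^5 km³ × (918/1027) = 6.329×10^5 km³ of water.
Kelik: ice volume = 1280 km² × 456 m = 583.7 km³; 583.7 × (918/1027) = 521.7 km³ of water.
Ardane: 1.29×10^4 Gt = 1.290×10^16 kg; dividing by ρ_w = 1.027 g cm⁻³ = 1027 kg m⁻³ gives 1.256×10^13 m³ of water.
Total added water ≈ 6.459×10^14 m³ over 3.69×10^14 m² → Δh = 1.75 m = 175 cm.

≈ 175 cm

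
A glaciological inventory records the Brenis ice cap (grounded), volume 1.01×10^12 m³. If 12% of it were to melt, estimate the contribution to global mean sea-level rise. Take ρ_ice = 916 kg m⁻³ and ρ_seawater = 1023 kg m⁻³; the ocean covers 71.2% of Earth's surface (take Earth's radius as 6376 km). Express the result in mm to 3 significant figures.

≈ 0.298 mm

Brenis: 0.12 × 1.01×10^12 m³ × (916/1023) = 1.085×10^11 m³ of water.
Spread over 3.64×10^14 m² of ocean, Δh = 1.085×10^11 / 3.64×10^14 = 2.98×10^-4 m = 0.298 mm.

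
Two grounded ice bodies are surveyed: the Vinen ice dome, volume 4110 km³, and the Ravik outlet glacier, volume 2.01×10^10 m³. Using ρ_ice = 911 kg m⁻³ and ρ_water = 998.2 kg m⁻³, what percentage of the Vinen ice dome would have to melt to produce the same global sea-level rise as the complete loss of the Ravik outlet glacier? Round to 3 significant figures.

Equal sea-level rise means equal mass of meltwater, i.e. equal mass of ice lost.
Ice mass of Ravik: 1.831×10^13 kg; ice mass of Vinen: 3.744×10^15 kg.
Fraction required = 1.831×10^13 / 3.744×10^15 = 4.89×10^-3 → 0.489 %.

≈ 0.489 %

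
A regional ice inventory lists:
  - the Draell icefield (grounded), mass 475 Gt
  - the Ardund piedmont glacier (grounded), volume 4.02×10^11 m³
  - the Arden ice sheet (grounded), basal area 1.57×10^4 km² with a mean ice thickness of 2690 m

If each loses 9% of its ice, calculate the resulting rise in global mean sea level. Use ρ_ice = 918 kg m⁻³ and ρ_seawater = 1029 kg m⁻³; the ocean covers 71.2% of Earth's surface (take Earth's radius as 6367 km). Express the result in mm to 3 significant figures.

≈ 9.55 mm

Draell: 0.09 × 475 Gt = 4.275×10^13 kg; dividing by ρ_w = 1029 kg m⁻³ gives 4.155×10^10 m³ of water.
Ardund: 0.09 × 4.02×10^11 m³ × (918/1029) = 3.228×10^10 m³ of water.
Arden: ice volume = 1.57×10^4 km² × 2690 m = 4.223×10^4 km³; 0.09 × 4.223×10^4 × (918/1029) = 3391 km³ of water.
Total added water ≈ 3.465×10^12 m³ over 3.63×10^14 m² → Δh = 9.55×10^-3 m = 9.55 mm.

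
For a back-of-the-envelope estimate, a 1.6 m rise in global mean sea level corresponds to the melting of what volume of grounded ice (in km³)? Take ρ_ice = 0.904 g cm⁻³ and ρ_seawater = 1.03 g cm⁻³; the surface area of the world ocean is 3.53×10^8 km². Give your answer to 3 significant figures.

≈ 6.44×10^5 km³

Required water volume = Δh × A = 1.6 m × 3.53×10^14 m² = 5.648×10^14 m³ = 5.648×10^5 km³.
Ice volume = water volume × ρ_w/ρ_ice = 5.648×10^5 × 1030/904 = 6.44×10^5 km³.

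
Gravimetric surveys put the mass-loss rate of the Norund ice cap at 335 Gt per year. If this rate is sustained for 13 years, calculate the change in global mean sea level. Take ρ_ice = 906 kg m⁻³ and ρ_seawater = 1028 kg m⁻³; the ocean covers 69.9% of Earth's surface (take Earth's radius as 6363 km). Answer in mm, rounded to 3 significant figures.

≈ 11.9 mm

Total mass lost = 335 Gt/yr × 13 yr = 4355 Gt = 4.355×10^15 kg.
ρ_w = 1028 kg m⁻³, so water volume = 4.355×10^15 / 1028 = 4.236×10^12 m³.
Δh = 4.236×10^12 / 3.56×10^14 = 0.0119 m = 11.9 mm.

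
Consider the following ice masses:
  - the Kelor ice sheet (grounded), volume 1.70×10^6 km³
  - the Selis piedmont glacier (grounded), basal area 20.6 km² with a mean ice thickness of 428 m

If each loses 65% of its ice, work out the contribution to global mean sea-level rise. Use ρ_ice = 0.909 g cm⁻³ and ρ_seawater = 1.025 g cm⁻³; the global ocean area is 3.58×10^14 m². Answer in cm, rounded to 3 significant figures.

≈ 274 cm

Kelor: 0.65 × 1.70×10^6 km³ × (909/1025) = 9.799×10^5 km³ of water.
Selis: ice volume = 20.6 km² × 428 m = 8.817 km³; 0.65 × 8.817 × (909/1025) = 5.082 km³ of water.
Total added water ≈ 9.800×10^14 m³ over 3.58×10^14 m² → Δh = 2.74 m = 274 cm.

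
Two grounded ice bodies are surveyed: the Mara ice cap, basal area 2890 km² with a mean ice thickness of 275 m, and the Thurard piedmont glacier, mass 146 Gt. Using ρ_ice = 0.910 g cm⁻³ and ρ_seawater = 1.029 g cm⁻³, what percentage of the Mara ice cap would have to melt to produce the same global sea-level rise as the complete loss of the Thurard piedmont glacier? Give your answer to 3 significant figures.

≈ 20.2 %

Equal sea-level rise means equal mass of meltwater, i.e. equal mass of ice lost.
Ice mass of Thurard: 1.460×10^14 kg; ice mass of Mara: 7.232×10^14 kg.
Fraction required = 1.460×10^14 / 7.232×10^14 = 0.202 → 20.2 %.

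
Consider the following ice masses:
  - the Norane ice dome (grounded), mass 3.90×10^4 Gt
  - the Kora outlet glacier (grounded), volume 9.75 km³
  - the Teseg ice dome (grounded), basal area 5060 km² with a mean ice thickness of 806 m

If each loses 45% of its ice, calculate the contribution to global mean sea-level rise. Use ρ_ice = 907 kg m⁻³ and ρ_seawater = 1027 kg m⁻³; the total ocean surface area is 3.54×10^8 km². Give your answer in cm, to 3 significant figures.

Norane: 0.45 × 3.90×10^4 Gt = 1.755×10^16 kg; dividing by ρ_w = 1027 kg m⁻³ gives 1.709×10^13 m³ of water.
Kora: 0.45 × 9.75 km³ × (907/1027) = 3.875 km³ of water.
Teseg: ice volume = 5060 km² × 806 m = 4078 km³; 0.45 × 4078 × (907/1027) = 1621 km³ of water.
Total added water ≈ 1.871×10^13 m³ over 3.54×10^14 m² → Δh = 0.0529 m = 5.29 cm.

≈ 5.29 cm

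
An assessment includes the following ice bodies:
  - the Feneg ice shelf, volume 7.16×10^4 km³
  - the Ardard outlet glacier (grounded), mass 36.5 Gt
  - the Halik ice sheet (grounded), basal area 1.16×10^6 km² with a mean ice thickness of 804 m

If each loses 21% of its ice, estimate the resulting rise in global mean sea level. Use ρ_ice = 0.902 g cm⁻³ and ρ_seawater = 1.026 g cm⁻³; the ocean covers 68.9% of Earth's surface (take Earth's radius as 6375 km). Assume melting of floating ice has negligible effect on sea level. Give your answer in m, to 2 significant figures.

≈ 0.49 m

The Feneg ice shelf is floating and already displaces its own weight of water, so its melt adds essentially nothing to sea level.
Ardard: 0.21 × 36.5 Gt = 7.665×10^12 kg; dividing by ρ_w = 1.026 g cm⁻³ = 1026 kg m⁻³ gives 7.471×10^9 m³ of water.
Halik: ice volume = 1.16×10^6 km² × 804 m = 9.326×10^5 km³; 0.21 × 9.326×10^5 × (902/1026) = 1.722×10^5 km³ of water.
Total added water ≈ 1.722×10^14 m³ over 3.52×10^14 m² → Δh = 0.489 m.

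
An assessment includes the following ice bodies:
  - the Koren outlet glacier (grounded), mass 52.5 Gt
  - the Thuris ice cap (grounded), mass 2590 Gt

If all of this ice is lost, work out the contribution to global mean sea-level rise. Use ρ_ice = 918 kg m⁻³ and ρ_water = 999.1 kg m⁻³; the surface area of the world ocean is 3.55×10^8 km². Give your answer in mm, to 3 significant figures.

Koren: 52.5 Gt = 5.250×10^13 kg; dividing by ρ_w = 999.1 kg m⁻³ gives 5.255×10^10 m³ of water.
Thuris: 2590 Gt = 2.590×10^15 kg; dividing by ρ_w = 999.1 kg m⁻³ gives 2.592×10^12 m³ of water.
Total added water ≈ 2.645×10^12 m³ over 3.55×10^14 m² → Δh = 7.45×10^-3 m = 7.45 mm.

≈ 7.45 mm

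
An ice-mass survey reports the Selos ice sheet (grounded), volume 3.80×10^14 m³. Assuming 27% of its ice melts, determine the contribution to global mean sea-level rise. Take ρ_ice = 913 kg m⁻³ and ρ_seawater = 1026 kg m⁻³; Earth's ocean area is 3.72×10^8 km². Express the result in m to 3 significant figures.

≈ 0.245 m

Selos: 0.27 × 3.80×10^14 m³ × (913/1026) = 9.130×10^13 m³ of water.
Spread over 3.72×10^14 m² of ocean, Δh = 9.130×10^13 / 3.72×10^14 = 0.245 m.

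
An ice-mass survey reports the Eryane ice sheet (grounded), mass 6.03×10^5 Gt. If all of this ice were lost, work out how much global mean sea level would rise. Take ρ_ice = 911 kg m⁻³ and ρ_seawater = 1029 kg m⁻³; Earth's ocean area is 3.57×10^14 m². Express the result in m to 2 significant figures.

≈ 1.6 m

Eryane: 6.03×10^5 Gt = 6.030×10^17 kg; dividing by ρ_w = 1029 kg m⁻³ gives 5.860×10^14 m³ of water.
Spread over 3.57×10^14 m² of ocean, Δh = 5.860×10^14 / 3.57×10^14 = 1.64 m.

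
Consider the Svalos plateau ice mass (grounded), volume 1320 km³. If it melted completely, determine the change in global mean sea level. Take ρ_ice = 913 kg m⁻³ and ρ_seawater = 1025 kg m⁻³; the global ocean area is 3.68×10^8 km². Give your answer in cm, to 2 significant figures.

≈ 0.32 cm

Svalos: 1320 km³ × (913/1025) = 1176 km³ of water.
Spread over 3.68×10^14 m² of ocean, Δh = 1.176×10^12 / 3.68×10^14 = 3.20×10^-3 m = 0.32 cm.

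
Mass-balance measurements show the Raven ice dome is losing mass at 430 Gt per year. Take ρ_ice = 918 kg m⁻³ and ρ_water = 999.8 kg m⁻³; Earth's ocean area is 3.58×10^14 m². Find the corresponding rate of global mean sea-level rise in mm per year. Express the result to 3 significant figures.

≈ 1.20 mm/yr

ρ_w = 999.8 kg m⁻³. Annual water volume added = 430 Gt / ρ_w = 4.300×10^14 kg / 999.8 kg m⁻³ = 4.301×10^11 m³.
Δh per year = 4.301×10^11 / 3.58×10^14 = 1.20×10^-3 m = 1.20 mm.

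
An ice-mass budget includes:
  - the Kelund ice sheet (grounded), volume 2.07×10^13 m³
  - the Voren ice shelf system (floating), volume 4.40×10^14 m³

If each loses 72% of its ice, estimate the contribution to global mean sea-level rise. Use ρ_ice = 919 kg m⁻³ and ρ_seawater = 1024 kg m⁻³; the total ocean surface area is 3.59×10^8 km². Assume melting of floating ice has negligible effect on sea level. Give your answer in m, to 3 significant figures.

≈ 0.0373 m

Kelund: 0.72 × 2.07×10^13 m³ × (919/1024) = 1.338×10^13 m³ of water.
The Voren ice shelf system is floating and already displaces its own weight of water, so its melt adds essentially nothing to sea level.
Total added water ≈ 1.338×10^13 m³ over 3.59×10^14 m² → Δh = 0.0373 m.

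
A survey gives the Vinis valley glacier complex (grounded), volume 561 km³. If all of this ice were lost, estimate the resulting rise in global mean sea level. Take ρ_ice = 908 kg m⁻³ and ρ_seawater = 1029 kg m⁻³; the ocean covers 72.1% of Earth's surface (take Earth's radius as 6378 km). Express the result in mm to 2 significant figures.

≈ 1.3 mm

Vinis: 561 km³ × (908/1029) = 495.0 km³ of water.
Spread over 3.69×10^14 m² of ocean, Δh = 4.950×10^11 / 3.69×10^14 = 1.34×10^-3 m = 1.3 mm.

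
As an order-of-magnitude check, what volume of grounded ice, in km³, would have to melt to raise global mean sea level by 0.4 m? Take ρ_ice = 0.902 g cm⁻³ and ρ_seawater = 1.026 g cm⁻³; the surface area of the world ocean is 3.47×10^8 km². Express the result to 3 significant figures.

Required water volume = Δh × A = 0.4 m × 3.47×10^14 m² = 1.388×10^14 m³ = 1.388×10^5 km³.
Ice volume = water volume × ρ_w/ρ_ice = 1.388×10^5 × 1026/902 = 1.58×10^5 km³.

≈ 1.58×10^5 km³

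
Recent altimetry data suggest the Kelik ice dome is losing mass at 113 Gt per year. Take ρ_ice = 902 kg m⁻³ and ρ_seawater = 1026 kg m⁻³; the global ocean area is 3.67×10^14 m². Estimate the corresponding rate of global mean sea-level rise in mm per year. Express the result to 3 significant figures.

≈ 0.300 mm/yr

ρ_w = 1026 kg m⁻³. Annual water volume added = 113 Gt / ρ_w = 1.130×10^14 kg / 1026 kg m⁻³ = 1.101×10^11 m³.
Δh per year = 1.101×10^11 / 3.67×10^14 = 3.00×10^-4 m = 0.300 mm.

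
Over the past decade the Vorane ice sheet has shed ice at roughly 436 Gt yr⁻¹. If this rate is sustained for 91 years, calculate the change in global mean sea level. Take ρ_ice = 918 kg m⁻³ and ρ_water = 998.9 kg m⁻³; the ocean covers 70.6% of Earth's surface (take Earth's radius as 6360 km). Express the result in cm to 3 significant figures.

Total mass lost = 436 Gt/yr × 91 yr = 3.968×10^4 Gt = 3.968×10^16 kg.
ρ_w = 998.9 kg m⁻³, so water volume = 3.968×10^16 / 998.9 = 3.972×10^13 m³.
Δh = 3.972×10^13 / 3.59×10^14 = 0.111 m = 11.1 cm.

≈ 11.1 cm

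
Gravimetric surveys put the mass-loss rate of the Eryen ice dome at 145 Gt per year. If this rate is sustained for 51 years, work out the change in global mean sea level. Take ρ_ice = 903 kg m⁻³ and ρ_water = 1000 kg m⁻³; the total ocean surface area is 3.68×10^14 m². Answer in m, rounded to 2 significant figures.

Total mass lost = 145 Gt/yr × 51 yr = 7395 Gt = 7.395×10^15 kg.
ρ_w = 1000 kg m⁻³, so water volume = 7.395×10^15 / 1000 = 7.395×10^12 m³.
Δh = 7.395×10^12 / 3.68×10^14 = 0.0201 m.

≈ 0.020 m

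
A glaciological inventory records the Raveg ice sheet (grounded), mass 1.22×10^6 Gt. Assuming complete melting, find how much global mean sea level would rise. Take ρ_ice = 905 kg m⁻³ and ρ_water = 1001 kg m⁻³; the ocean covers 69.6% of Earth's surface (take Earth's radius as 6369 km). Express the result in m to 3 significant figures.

Raveg: 1.22×10^6 Gt = 1.220×10^18 kg; dividing by ρ_w = 1001 kg m⁻³ gives 1.219×10^15 m³ of water.
Spread over 3.55×10^14 m² of ocean, Δh = 1.219×10^15 / 3.55×10^14 = 3.44 m.

≈ 3.44 m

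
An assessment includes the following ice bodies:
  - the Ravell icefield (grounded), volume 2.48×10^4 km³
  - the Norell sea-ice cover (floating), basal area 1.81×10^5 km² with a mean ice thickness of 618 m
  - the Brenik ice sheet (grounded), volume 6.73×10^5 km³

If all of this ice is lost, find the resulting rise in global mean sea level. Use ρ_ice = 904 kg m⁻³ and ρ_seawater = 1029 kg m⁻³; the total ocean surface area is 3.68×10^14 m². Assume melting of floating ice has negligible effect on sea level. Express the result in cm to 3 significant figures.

≈ 167 cm

Ravell: 2.48×10^4 km³ × (904/1029) = 2.179×10^4 km³ of water.
The Norell sea-ice cover is floating and already displaces its own weight of water, so its melt adds essentially nothing to sea level.
Brenik: 6.73×10^5 km³ × (904/1029) = 5.912×10^5 km³ of water.
Total added water ≈ 6.130×10^14 m³ over 3.68×10^14 m² → Δh = 1.67 m = 167 cm.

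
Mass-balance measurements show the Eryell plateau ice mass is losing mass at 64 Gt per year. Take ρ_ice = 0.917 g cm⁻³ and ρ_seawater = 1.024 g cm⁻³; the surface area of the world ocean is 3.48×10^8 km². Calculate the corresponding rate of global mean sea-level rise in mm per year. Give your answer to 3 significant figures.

ρ_w = 1.024 g cm⁻³ = 1024 kg m⁻³. Annual water volume added = 64 Gt / ρ_w = 6.400×10^13 kg / 1024 kg m⁻³ = 6.250×10^10 m³.
Δh per year = 6.250×10^10 / 3.48×10^14 = 1.80×10^-4 m = 0.180 mm.

≈ 0.180 mm/yr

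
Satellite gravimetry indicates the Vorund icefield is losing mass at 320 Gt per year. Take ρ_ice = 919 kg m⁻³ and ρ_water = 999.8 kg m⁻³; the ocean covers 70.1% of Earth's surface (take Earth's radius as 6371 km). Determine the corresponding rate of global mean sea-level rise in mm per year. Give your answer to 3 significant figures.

≈ 0.895 mm/yr

ρ_w = 999.8 kg m⁻³. Annual water volume added = 320 Gt / ρ_w = 3.200×10^14 kg / 999.8 kg m⁻³ = 3.201×10^11 m³.
Δh per year = 3.201×10^11 / 3.58×10^14 = 8.95×10^-4 m = 0.895 mm.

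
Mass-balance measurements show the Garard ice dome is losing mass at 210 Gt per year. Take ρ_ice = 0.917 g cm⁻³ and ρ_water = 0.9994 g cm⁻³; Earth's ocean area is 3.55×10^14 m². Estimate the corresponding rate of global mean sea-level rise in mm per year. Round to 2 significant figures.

ρ_w = 0.9994 g cm⁻³ = 999.4 kg m⁻³. Annual water volume added = 210 Gt / ρ_w = 2.100×10^14 kg / 999.4 kg m⁻³ = 2.101×10^11 m³.
Δh per year = 2.101×10^11 / 3.55×10^14 = 5.92×10^-4 m = 0.59 mm.

≈ 0.59 mm/yr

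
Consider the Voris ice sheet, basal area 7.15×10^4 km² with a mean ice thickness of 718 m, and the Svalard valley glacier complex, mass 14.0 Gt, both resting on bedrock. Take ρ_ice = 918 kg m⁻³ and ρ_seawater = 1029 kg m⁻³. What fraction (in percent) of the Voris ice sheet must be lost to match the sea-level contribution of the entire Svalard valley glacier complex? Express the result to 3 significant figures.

Equal sea-level rise means equal mass of meltwater, i.e. equal mass of ice lost.
Ice mass of Svalard: 1.400×10^13 kg; ice mass of Voris: 4.713×10^16 kg.
Fraction required = 1.400×10^13 / 4.713×10^16 = 2.97×10^-4 → 0.0297 %.

≈ 0.0297 %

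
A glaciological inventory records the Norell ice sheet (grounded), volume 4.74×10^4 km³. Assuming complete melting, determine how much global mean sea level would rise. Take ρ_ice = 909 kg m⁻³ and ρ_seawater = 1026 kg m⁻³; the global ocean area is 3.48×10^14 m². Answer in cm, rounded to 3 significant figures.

Norell: 4.74×10^4 km³ × (909/1026) = 4.199×10^4 km³ of water.
Spread over 3.48×10^14 m² of ocean, Δh = 4.199×10^13 / 3.48×10^14 = 0.121 m = 12.1 cm.

≈ 12.1 cm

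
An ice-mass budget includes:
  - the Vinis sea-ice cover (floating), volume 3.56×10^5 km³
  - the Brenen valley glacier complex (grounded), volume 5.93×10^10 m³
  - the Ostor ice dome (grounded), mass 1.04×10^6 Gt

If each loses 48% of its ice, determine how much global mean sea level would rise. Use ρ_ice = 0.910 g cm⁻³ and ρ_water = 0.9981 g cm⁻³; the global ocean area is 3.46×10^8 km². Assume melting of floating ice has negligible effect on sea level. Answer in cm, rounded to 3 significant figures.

≈ 145 cm

The Vinis sea-ice cover is floating and already displaces its own weight of water, so its melt adds essentially nothing to sea level.
Brenen: 0.48 × 5.93×10^10 m³ × (910/998.1) = 2.595×10^10 m³ of water.
Ostor: 0.48 × 1.04×10^6 Gt = 4.992×10^17 kg; dividing by ρ_w = 0.9981 g cm⁻³ = 998.1 kg m⁻³ gives 5.002×10^14 m³ of water.
Total added water ≈ 5.002×10^14 m³ over 3.46×10^14 m² → Δh = 1.45 m = 145 cm.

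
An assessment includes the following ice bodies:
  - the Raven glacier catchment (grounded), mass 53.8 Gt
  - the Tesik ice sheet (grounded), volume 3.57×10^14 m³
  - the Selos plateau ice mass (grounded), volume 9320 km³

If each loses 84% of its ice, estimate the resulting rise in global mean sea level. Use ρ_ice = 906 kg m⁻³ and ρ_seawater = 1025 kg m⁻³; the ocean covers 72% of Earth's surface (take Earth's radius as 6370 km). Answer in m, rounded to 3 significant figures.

≈ 0.741 m

Raven: 0.84 × 53.8 Gt = 4.519×10^13 kg; dividing by ρ_w = 1025 kg m⁻³ gives 4.409×10^10 m³ of water.
Tesik: 0.84 × 3.57×10^14 m³ × (906/1025) = 2.651×10^14 m³ of water.
Selos: 0.84 × 9320 km³ × (906/1025) = 6920 km³ of water.
Total added water ≈ 2.720×10^14 m³ over 3.67×10^14 m² → Δh = 0.741 m.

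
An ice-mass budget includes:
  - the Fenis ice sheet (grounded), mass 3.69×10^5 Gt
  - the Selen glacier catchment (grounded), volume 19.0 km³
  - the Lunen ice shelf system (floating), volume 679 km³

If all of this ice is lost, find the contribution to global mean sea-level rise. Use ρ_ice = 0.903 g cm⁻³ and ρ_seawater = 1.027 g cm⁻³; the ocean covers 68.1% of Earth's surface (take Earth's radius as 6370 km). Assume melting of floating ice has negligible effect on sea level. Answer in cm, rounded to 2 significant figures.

Fenis: 3.69×10^5 Gt = 3.690×10^17 kg; dividing by ρ_w = 1.027 g cm⁻³ = 1027 kg m⁻³ gives 3.593×10^14 m³ of water.
Selen: 19.0 km³ × (903/1027) = 16.71 km³ of water.
The Lunen ice shelf system is floating and already displaces its own weight of water, so its melt adds essentially nothing to sea level.
Total added water ≈ 3.593×10^14 m³ over 3.47×10^14 m² → Δh = 1.03 m = 100 cm.

≈ 100 cm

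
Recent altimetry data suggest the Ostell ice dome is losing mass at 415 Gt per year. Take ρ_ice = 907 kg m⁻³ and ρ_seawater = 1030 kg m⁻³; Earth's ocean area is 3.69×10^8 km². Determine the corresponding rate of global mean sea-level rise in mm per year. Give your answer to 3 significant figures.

≈ 1.09 mm/yr

ρ_w = 1030 kg m⁻³. Annual water volume added = 415 Gt / ρ_w = 4.150×10^14 kg / 1030 kg m⁻³ = 4.029×10^11 m³.
Δh per year = 4.029×10^11 / 3.69×10^14 = 1.09×10^-3 m = 1.09 mm.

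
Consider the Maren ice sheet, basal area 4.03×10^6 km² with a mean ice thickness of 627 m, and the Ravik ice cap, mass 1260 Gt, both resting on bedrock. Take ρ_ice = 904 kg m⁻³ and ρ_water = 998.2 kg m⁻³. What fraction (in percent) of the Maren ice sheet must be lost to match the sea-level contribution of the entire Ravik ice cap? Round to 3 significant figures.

Equal sea-level rise means equal mass of meltwater, i.e. equal mass of ice lost.
Ice mass of Ravik: 1.260×10^15 kg; ice mass of Maren: 2.284×10^18 kg.
Fraction required = 1.260×10^15 / 2.284×10^18 = 5.52×10^-4 → 0.0552 %.

≈ 0.0552 %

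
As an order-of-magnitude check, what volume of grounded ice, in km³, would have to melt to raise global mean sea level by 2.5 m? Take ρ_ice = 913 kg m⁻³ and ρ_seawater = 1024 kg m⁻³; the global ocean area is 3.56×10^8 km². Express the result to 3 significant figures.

≈ 9.98×10^5 km³

Required water volume = Δh × A = 2.5 m × 3.56×10^14 m² = 8.900×10^14 m³ = 8.900×10^5 km³.
Ice volume = water volume × ρ_w/ρ_ice = 8.900×10^5 × 1024/913 = 9.98×10^5 km³.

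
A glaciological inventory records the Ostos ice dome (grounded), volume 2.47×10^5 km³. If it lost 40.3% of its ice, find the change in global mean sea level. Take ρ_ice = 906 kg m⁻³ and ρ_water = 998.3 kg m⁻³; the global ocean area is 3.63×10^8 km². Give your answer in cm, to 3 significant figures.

Ostos: 0.403 × 2.47×10^5 km³ × (906/998.3) = 9.034×10^4 km³ of water.
Spread over 3.63×10^14 m² of ocean, Δh = 9.034×10^13 / 3.63×10^14 = 0.249 m = 24.9 cm.

≈ 24.9 cm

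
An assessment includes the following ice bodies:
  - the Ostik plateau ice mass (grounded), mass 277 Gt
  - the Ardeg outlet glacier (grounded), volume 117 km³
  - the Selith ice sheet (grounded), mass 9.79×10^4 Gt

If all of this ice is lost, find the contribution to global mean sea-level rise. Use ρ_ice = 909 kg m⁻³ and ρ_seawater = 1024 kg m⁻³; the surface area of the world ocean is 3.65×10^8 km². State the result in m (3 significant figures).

Ostik: 277 Gt = 2.770×10^14 kg; dividing by ρ_w = 1024 kg m⁻³ gives 2.705×10^11 m³ of water.
Ardeg: 117 km³ × (909/1024) = 103.9 km³ of water.
Selith: 9.79×10^4 Gt = 9.790×10^16 kg; dividing by ρ_w = 1024 kg m⁻³ gives 9.561×10^13 m³ of water.
Total added water ≈ 9.598×10^13 m³ over 3.65×10^14 m² → Δh = 0.263 m.

≈ 0.263 m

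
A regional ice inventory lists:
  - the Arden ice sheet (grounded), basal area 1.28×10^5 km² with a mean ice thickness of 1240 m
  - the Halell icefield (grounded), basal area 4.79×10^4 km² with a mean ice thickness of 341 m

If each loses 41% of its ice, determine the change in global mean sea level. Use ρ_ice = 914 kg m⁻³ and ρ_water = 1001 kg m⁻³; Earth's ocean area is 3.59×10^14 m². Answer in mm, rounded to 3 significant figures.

Arden: ice volume = 1.28×10^5 km² × 1240 m = 1.587×10^5 km³; 0.41 × 1.587×10^5 × (914/1001) = 5.942×10^4 km³ of water.
Halell: ice volume = 4.79×10^4 km² × 341 m = 1.633×10^4 km³; 0.41 × 1.633×10^4 × (914/1001) = 6115 km³ of water.
Total added water ≈ 6.553×10^13 m³ over 3.59×10^14 m² → Δh = 0.183 m = 183 mm.

≈ 183 mm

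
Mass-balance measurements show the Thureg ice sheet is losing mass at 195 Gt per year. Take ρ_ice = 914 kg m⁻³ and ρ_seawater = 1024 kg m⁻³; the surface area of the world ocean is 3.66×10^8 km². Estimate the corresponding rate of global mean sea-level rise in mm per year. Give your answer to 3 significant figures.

ρ_w = 1024 kg m⁻³. Annual water volume added = 195 Gt / ρ_w = 1.950×10^14 kg / 1024 kg m⁻³ = 1.904×10^11 m³.
Δh per year = 1.904×10^11 / 3.66×10^14 = 5.20×10^-4 m = 0.520 mm.

≈ 0.520 mm/yr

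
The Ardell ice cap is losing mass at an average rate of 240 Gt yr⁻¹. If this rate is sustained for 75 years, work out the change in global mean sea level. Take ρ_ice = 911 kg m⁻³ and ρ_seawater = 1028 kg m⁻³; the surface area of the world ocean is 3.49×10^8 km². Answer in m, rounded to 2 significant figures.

≈ 0.050 m

Total mass lost = 240 Gt/yr × 75 yr = 1.800×10^4 Gt = 1.800×10^16 kg.
ρ_w = 1028 kg m⁻³, so water volume = 1.800×10^16 / 1028 = 1.751×10^13 m³.
Δh = 1.751×10^13 / 3.49×10^14 = 0.0502 m.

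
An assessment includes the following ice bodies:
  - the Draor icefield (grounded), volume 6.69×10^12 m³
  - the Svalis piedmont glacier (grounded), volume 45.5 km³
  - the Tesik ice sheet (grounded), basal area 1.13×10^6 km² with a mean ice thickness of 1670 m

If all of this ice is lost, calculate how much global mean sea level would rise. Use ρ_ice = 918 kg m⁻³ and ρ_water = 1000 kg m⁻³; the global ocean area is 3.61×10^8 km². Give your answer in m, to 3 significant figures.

Draor: 6.69×10^12 m³ × (918/1000) = 6.141×10^12 m³ of water.
Svalis: 45.5 km³ × (918/1000) = 41.77 km³ of water.
Tesik: ice volume = 1.13×10^6 km² × 1670 m = 1.887×10^6 km³; 1.887×10^6 × (918/1000) = 1.732×10^6 km³ of water.
Total added water ≈ 1.739×10^15 m³ over 3.61×10^14 m² → Δh = 4.82 m.

≈ 4.82 m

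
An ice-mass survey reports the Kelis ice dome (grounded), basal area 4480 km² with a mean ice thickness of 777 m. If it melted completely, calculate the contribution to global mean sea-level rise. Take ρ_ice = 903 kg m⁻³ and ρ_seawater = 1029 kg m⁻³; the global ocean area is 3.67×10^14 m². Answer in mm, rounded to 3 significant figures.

≈ 8.32 mm

Kelis: ice volume = 4480 km² × 777 m = 3481 km³; 3481 × (903/1029) = 3055 km³ of water.
Spread over 3.67×10^14 m² of ocean, Δh = 3.055×10^12 / 3.67×10^14 = 8.32×10^-3 m = 8.32 mm.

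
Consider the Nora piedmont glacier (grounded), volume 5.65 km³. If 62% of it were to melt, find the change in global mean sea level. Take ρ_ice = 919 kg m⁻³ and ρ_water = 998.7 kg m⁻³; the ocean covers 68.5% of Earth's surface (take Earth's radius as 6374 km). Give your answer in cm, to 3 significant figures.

Nora: 0.62 × 5.65 km³ × (919/998.7) = 3.223 km³ of water.
Spread over 3.50×10^14 m² of ocean, Δh = 3.223×10^9 / 3.50×10^14 = 9.22×10^-6 m = 9.22×10^-4 cm.

≈ 9.22×10^-4 cm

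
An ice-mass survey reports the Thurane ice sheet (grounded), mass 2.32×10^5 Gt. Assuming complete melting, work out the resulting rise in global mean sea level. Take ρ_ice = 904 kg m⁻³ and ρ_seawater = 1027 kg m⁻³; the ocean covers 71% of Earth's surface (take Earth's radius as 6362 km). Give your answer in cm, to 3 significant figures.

≈ 62.6 cm

Thurane: 2.32×10^5 Gt = 2.320×10^17 kg; dividing by ρ_w = 1027 kg m⁻³ gives 2.259×10^14 m³ of water.
Spread over 3.61×10^14 m² of ocean, Δh = 2.259×10^14 / 3.61×10^14 = 0.626 m = 62.6 cm.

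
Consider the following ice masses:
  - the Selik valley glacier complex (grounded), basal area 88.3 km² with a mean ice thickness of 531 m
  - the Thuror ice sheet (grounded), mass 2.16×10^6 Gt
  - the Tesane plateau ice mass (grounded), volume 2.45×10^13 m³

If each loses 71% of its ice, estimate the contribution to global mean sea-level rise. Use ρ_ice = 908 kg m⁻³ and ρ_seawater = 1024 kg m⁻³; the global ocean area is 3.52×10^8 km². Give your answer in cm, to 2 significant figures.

≈ 430 cm

Selik: ice volume = 88.3 km² × 531 m = 46.89 km³; 0.71 × 46.89 × (908/1024) = 29.52 km³ of water.
Thuror: 0.71 × 2.16×10^6 Gt = 1.534×10^18 kg; dividing by ρ_w = 1024 kg m⁻³ gives 1.498×10^15 m³ of water.
Tesane: 0.71 × 2.45×10^13 m³ × (908/1024) = 1.542×10^13 m³ of water.
Total added water ≈ 1.513×10^15 m³ over 3.52×10^14 m² → Δh = 4.30 m = 430 cm.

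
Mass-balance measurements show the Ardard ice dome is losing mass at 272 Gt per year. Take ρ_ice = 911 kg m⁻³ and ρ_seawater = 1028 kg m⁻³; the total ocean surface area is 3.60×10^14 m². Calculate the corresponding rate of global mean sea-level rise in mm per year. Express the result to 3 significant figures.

≈ 0.735 mm/yr

ρ_w = 1028 kg m⁻³. Annual water volume added = 272 Gt / ρ_w = 2.720×10^14 kg / 1028 kg m⁻³ = 2.646×10^11 m³.
Δh per year = 2.646×10^11 / 3.60×10^14 = 7.35×10^-4 m = 0.735 mm.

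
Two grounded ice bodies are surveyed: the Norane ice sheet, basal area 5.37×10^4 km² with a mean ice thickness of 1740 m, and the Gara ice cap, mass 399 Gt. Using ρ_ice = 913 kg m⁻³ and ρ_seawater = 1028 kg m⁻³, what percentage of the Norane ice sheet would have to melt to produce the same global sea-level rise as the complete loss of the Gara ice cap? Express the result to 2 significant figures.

≈ 0.47 %

Equal sea-level rise means equal mass of meltwater, i.e. equal mass of ice lost.
Ice mass of Gara: 3.990×10^14 kg; ice mass of Norane: 8.531×10^16 kg.
Fraction required = 3.990×10^14 / 8.531×10^16 = 4.68×10^-3 → 0.47 %.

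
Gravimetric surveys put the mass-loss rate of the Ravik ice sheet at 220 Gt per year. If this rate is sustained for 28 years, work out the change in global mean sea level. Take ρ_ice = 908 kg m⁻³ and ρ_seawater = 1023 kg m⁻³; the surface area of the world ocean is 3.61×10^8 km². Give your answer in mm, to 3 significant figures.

Total mass lost = 220 Gt/yr × 28 yr = 6160 Gt = 6.160×10^15 kg.
ρ_w = 1023 kg m⁻³, so water volume = 6.160×10^15 / 1023 = 6.022×10^12 m³.
Δh = 6.022×10^12 / 3.61×10^14 = 0.0167 m = 16.7 mm.

≈ 16.7 mm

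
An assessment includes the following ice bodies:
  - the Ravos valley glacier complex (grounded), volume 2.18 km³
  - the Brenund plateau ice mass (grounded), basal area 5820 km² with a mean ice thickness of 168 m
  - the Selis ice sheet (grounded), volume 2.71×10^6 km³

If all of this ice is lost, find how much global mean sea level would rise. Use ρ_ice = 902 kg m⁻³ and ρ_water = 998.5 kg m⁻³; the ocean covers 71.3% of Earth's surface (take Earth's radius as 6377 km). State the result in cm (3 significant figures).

≈ 672 cm

Ravos: 2.18 km³ × (902/998.5) = 1.969 km³ of water.
Brenund: ice volume = 5820 km² × 168 m = 977.8 km³; 977.8 × (902/998.5) = 883.3 km³ of water.
Selis: 2.71×10^6 km³ × (902/998.5) = 2.448×10^6 km³ of water.
Total added water ≈ 2.449×10^15 m³ over 3.64×10^14 m² → Δh = 6.72 m = 672 cm.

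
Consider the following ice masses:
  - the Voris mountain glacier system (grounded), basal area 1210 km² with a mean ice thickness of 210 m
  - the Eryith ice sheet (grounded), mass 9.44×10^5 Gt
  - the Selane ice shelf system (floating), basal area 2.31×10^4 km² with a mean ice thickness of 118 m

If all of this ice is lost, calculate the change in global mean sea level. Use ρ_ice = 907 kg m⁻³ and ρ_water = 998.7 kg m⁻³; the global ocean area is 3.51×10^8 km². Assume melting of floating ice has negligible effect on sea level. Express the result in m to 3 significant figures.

Voris: ice volume = 1210 km² × 210 m = 254.1 km³; 254.1 × (907/998.7) = 230.8 km³ of water.
Eryith: 9.44×10^5 Gt = 9.440×10^17 kg; dividing by ρ_w = 998.7 kg m⁻³ gives 9.452×10^14 m³ of water.
The Selane ice shelf system is floating and already displaces its own weight of water, so its melt adds essentially nothing to sea level.
Total added water ≈ 9.455×10^14 m³ over 3.51×10^14 m² → Δh = 2.69 m.

≈ 2.69 m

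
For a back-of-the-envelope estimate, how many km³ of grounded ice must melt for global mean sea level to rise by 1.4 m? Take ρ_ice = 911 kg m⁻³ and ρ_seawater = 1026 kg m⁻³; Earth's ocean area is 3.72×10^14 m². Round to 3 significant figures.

≈ 5.87×10^5 km³

Required water volume = Δh × A = 1.4 m × 3.72×10^14 m² = 5.208×10^14 m³ = 5.208×10^5 km³.
Ice volume = water volume × ρ_w/ρ_ice = 5.208×10^5 × 1026/911 = 5.87×10^5 km³.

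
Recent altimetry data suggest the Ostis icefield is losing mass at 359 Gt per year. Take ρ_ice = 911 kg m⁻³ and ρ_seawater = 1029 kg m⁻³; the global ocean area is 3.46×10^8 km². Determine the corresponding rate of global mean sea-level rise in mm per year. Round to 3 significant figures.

ρ_w = 1029 kg m⁻³. Annual water volume added = 359 Gt / ρ_w = 3.590×10^14 kg / 1029 kg m⁻³ = 3.489×10^11 m³.
Δh per year = 3.489×10^11 / 3.46×10^14 = 1.01×10^-3 m = 1.01 mm.

≈ 1.01 mm/yr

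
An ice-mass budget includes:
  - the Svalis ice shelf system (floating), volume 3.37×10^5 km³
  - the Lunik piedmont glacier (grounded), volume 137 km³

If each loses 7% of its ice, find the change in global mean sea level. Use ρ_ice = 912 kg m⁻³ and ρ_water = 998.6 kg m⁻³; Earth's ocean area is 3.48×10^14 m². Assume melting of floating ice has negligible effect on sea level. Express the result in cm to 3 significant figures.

The Svalis ice shelf system is floating and already displaces its own weight of water, so its melt adds essentially nothing to sea level.
Lunik: 0.07 × 137 km³ × (912/998.6) = 8.758 km³ of water.
Total added water ≈ 8.758×10^9 m³ over 3.48×10^14 m² → Δh = 2.52×10^-5 m = 2.52×10^-3 cm.

≈ 2.52×10^-3 cm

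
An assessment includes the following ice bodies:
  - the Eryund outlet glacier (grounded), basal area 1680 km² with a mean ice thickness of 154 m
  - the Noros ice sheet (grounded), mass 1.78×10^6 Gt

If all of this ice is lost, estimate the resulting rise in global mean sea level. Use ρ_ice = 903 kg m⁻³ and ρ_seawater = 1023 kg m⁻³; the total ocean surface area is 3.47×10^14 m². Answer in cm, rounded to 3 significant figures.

Eryund: ice volume = 1680 km² × 154 m = 258.7 km³; 258.7 × (903/1023) = 228.4 km³ of water.
Noros: 1.78×10^6 Gt = 1.780×10^18 kg; dividing by ρ_w = 1023 kg m⁻³ gives 1.740×10^15 m³ of water.
Total added water ≈ 1.740×10^15 m³ over 3.47×10^14 m² → Δh = 5.02 m = 502 cm.

≈ 502 cm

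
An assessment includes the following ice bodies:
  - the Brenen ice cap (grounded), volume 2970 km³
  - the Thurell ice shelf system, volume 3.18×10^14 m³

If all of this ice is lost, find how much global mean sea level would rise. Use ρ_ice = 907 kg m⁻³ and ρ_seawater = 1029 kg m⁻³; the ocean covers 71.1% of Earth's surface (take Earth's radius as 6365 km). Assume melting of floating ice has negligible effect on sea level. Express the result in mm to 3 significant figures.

≈ 7.23 mm

Brenen: 2970 km³ × (907/1029) = 2618 km³ of water.
The Thurell ice shelf system is floating and already displaces its own weight of water, so its melt adds essentially nothing to sea level.
Total added water ≈ 2.618×10^12 m³ over 3.62×10^14 m² → Δh = 7.23×10^-3 m = 7.23 mm.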